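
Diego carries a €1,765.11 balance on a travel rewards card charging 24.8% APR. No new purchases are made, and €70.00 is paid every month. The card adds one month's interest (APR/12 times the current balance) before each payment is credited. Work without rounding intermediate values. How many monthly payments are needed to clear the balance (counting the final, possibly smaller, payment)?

36 payments

Monthly rate r = 24.8%/12 = 2.06667% = 0.0206667.
Recurrence: B ← B·(1+r) − €70.00.
Month 1: interest €36.48; balance after payment €1,731.59.
Month 2: interest €35.79; balance after payment €1,697.38.
Closed form: n = −ln(1 − rB₀/P)/ln(1+r) = −ln(0.47887)/ln(1.02067) ≈ 35.995, so the balance reaches zero during payment 36.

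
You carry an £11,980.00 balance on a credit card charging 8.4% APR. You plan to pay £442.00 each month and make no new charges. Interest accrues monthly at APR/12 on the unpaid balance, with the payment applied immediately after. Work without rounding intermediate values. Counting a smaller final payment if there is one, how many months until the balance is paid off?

31 payments

Monthly rate r = 8.4%/12 = 0.7% = 0.007.
Recurrence: B ← B·(1+r) − £442.00.
Month 1: interest £83.86; balance after payment £11,621.86.
Month 2: interest £81.35; balance after payment £11,261.21.
Closed form: n = −ln(1 − rB₀/P)/ln(1+r) = −ln(0.81027)/ln(1.007) ≈ 30.160, so the balance reaches zero during payment 31.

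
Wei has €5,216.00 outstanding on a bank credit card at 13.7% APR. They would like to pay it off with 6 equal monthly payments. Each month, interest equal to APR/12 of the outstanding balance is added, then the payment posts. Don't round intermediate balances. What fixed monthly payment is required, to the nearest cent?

Monthly rate r = 13.7%/12 = 1.14167% = 0.0114167.
Level-payment amortization: P = B₀·r / (1 − (1+r)^(−n)) = 5216.00·0.0114167 / (1 − 1.01142^(−6)).
Denominator 1 − (1+r)^(−6) = 0.0658440924.
P = 59.5493 / 0.0658440924 ≈ 904.40.

€904.40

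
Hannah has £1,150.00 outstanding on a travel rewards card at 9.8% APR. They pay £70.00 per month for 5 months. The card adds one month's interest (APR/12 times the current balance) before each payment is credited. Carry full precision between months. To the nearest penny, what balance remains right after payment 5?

Monthly rate r = 9.8%/12 = 0.816667% = 0.00816667.
Each month: B ← B·(1+r) − £70.00.
Month 1: interest £9.39; balance after payment £1,089.39.
Month 2: interest £8.90; balance after payment £1,028.29.
Month 3: interest £8.40; balance after payment £966.69.
Month 4: interest £7.89; balance after payment £904.58.
Month 5: interest £7.39; balance after payment £841.97.

£841.97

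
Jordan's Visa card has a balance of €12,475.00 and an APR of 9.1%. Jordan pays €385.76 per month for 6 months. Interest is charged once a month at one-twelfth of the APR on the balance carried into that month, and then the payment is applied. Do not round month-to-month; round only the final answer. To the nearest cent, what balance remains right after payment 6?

€10,694.60

Monthly rate r = 9.1%/12 = 0.758333% = 0.00758333.
Each month: B ← B·(1+r) − €385.76.
Month 1: interest €94.60; balance after payment €12,183.84.
Month 2: interest €92.39; balance after payment €11,890.48.
Month 3: interest €90.17; balance after payment €11,594.89.
Month 4: interest €87.93; balance after payment €11,297.05.
Month 5: interest €85.67; balance after payment €10,996.96.
Month 6: interest €83.39; balance after payment €10,694.60.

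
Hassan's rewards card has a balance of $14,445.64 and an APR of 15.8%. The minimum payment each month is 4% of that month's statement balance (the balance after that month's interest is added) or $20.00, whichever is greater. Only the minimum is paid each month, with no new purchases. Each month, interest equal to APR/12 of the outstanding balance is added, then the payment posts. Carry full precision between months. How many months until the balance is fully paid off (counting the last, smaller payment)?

152 months

Monthly rate r = 15.8%/12 = 1.31667% = 0.0131667.
While 4% of the post-interest balance exceeds $20.00, each month B ← (B·(1+r))·(1 − 0.04), i.e. B shrinks by the factor (1+r)·0.96 = 0.97264.
This holds for months 1–122. Entering month 123 the balance is $489.66; 4% of the post-interest balance is now below $20.00, so the flat $20.00 minimum applies from here.
From month 123 a fixed $20.00 at rate r clears $489.66 in 30 more payments. Total: 122 + 30 = 152 months.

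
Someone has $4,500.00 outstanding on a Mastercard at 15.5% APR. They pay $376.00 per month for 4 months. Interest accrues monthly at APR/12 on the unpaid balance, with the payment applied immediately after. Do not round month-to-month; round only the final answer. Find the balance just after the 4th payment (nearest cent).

Monthly rate r = 15.5%/12 = 1.29167% = 0.0129167.
Each month: B ← B·(1+r) − $376.00.
Month 1: interest $58.12; balance after payment $4,182.12.
Month 2: interest $54.02; balance after payment $3,860.14.
Month 3: interest $49.86; balance after payment $3,534.00.
Month 4: interest $45.65; balance after payment $3,203.65.

$3,203.65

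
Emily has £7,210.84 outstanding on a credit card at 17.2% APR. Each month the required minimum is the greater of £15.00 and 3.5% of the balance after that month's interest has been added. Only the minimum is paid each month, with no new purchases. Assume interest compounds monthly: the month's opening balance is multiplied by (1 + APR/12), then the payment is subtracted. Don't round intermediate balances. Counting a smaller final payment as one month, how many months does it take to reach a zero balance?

Monthly rate r = 17.2%/12 = 1.43333% = 0.0143333.
While 3.5% of the post-interest balance exceeds £15.00, each month B ← (B·(1+r))·(1 − 0.035), i.e. B shrinks by the factor (1+r)·0.965 = 0.97883.
This holds for months 1–133. Entering month 134 the balance is £418.94; 3.5% of the post-interest balance is now below £15.00, so the flat £15.00 minimum applies from here.
From month 134 a fixed £15.00 at rate r clears £418.94 in 36 more payments. Total: 133 + 36 = 169 months.

169 months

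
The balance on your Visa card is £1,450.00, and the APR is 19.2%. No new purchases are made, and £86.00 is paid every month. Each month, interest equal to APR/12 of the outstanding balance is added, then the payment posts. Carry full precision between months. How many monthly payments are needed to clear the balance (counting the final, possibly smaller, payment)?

20 payments

Monthly rate r = 19.2%/12 = 1.6% = 0.016.
Recurrence: B ← B·(1+r) − £86.00.
Month 1: interest £23.20; balance after payment £1,387.20.
Month 2: interest £22.20; balance after payment £1,323.40.
Closed form: n = −ln(1 − rB₀/P)/ln(1+r) = −ln(0.73023)/ln(1.016) ≈ 19.806, so the balance reaches zero during payment 20.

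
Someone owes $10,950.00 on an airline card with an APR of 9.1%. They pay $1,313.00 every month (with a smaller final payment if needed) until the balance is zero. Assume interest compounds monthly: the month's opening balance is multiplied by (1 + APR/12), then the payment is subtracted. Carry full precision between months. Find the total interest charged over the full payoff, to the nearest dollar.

Monthly rate r = 9.1%/12 = 0.758333% = 0.00758333.
Payoff takes n = ⌈−ln(1 − rB₀/P)/ln(1+r)⌉ = ⌈8.648⌉ = 9 payments; the last is $851.55.
Total paid = 8·$1,313.00 + $851.55 = $11,355.55.
Total interest = total paid − principal = $11,355.55 − $10,950.00 = $405.55.

$406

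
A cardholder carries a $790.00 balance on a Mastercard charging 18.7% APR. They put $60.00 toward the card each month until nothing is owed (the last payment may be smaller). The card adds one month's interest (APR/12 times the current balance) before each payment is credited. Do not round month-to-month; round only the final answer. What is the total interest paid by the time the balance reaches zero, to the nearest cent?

Monthly rate r = 18.7%/12 = 1.55833% = 0.0155833.
Payoff takes n = ⌈−ln(1 − rB₀/P)/ln(1+r)⌉ = ⌈14.851⌉ = 15 payments; the last is $51.11.
Total paid = 14·$60.00 + $51.11 = $891.11.
Total interest = total paid − principal = $891.11 − $790.00 = $101.11.

$101.11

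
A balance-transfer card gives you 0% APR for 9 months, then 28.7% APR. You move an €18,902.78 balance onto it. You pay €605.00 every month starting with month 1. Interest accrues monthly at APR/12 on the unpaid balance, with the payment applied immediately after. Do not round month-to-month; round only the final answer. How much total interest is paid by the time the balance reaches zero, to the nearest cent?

€5,979.31

Promo months 1–9 at r₀ = 0%/12 = 0; months 10+ at r₁ = 28.7%/12 = 0.0239167.
After month 9 (no interest yet): B = €18,902.78 − 9·€605.00 = €13,457.78.
Then at r₁ with €605.00/mo: n₂ = −ln(1 − r₁·B/P)/ln(1+r₁) ≈ 32.13 → 33 more payments.
Total paid = 41·€605.00 + €77.09 = €24,882.09; interest = €24,882.09 − €18,902.78 = €5,979.31.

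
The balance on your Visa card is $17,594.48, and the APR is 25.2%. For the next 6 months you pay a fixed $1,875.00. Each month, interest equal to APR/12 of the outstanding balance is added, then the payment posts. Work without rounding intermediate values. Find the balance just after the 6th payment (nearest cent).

$8,073.66

Monthly rate r = 25.2%/12 = 2.1% = 0.021.
Each month: B ← B·(1+r) − $1,875.00.
Month 1: interest $369.48; balance after payment $16,088.96.
Month 2: interest $337.87; balance after payment $14,551.83.
Month 3: interest $305.59; balance after payment $12,982.42.
Month 4: interest $272.63; balance after payment $11,380.05.
Month 5: interest $238.98; balance after payment $9,744.03.
Month 6: interest $204.62; balance after payment $8,073.66.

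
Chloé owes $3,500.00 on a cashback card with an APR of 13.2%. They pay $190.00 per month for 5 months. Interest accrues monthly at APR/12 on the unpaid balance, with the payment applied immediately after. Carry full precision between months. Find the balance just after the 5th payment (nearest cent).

Monthly rate r = 13.2%/12 = 1.1% = 0.011.
Each month: B ← B·(1+r) − $190.00.
Month 1: interest $38.50; balance after payment $3,348.50.
Month 2: interest $36.83; balance after payment $3,195.33.
Month 3: interest $35.15; balance after payment $3,040.48.
Month 4: interest $33.45; balance after payment $2,883.93.
Month 5: interest $31.72; balance after payment $2,725.65.

$2,725.65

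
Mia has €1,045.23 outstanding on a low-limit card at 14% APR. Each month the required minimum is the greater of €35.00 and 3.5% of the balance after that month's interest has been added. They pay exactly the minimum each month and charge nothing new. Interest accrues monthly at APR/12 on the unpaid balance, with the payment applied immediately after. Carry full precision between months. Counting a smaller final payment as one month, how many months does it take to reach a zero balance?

Monthly rate r = 14%/12 = 1.16667% = 0.0116667.
While 3.5% of the post-interest balance exceeds €35.00, each month B ← (B·(1+r))·(1 − 0.035), i.e. B shrinks by the factor (1+r)·0.965 = 0.97626.
This holds for months 1–3. Entering month 4 the balance is €972.54; 3.5% of the post-interest balance is now below €35.00, so the flat €35.00 minimum applies from here.
From month 4 a fixed €35.00 at rate r clears €972.54 in 34 more payments. Total: 3 + 34 = 37 months.

37 months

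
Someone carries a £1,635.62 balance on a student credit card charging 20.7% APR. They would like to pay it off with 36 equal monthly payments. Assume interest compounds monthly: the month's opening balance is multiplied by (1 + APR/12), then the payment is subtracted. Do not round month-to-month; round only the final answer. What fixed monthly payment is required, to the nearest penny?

Monthly rate r = 20.7%/12 = 1.725% = 0.01725.
Level-payment amortization: P = B₀·r / (1 − (1+r)^(−n)) = 1635.62·0.01725 / (1 − 1.01725^(−36)).
Denominator 1 − (1+r)^(−36) = 0.459739952.
P = 28.2144 / 0.459739952 ≈ 61.37.

£61.37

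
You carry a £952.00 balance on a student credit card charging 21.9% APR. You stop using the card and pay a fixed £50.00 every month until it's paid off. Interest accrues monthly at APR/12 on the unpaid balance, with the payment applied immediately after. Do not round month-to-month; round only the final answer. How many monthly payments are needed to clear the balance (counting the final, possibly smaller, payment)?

Monthly rate r = 21.9%/12 = 1.825% = 0.01825.
Recurrence: B ← B·(1+r) − £50.00.
Month 1: interest £17.37; balance after payment £919.37.
Month 2: interest £16.78; balance after payment £886.15.
Closed form: n = −ln(1 − rB₀/P)/ln(1+r) = −ln(0.65252)/ln(1.01825) ≈ 23.605, so the balance reaches zero during payment 24.

24 payments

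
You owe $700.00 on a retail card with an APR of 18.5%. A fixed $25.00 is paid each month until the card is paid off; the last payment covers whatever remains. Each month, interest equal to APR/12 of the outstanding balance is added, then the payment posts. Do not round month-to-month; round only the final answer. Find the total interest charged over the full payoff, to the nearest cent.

$223.35

Monthly rate r = 18.5%/12 = 1.54167% = 0.0154167.
Payoff takes n = ⌈−ln(1 − rB₀/P)/ln(1+r)⌉ = ⌈36.934⌉ = 37 payments; the last is $23.35.
Total paid = 36·$25.00 + $23.35 = $923.35.
Total interest = total paid − principal = $923.35 − $700.00 = $223.35.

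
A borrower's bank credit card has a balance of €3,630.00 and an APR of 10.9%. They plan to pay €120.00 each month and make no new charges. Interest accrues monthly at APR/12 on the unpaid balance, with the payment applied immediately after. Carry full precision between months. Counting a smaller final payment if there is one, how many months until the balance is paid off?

Monthly rate r = 10.9%/12 = 0.908333% = 0.00908333.
Recurrence: B ← B·(1+r) − €120.00.
Month 1: interest €32.97; balance after payment €3,542.97.
Month 2: interest €32.18; balance after payment €3,455.15.
Closed form: n = −ln(1 − rB₀/P)/ln(1+r) = −ln(0.72523)/ln(1.00908) ≈ 35.529, so the balance reaches zero during payment 36.

36 months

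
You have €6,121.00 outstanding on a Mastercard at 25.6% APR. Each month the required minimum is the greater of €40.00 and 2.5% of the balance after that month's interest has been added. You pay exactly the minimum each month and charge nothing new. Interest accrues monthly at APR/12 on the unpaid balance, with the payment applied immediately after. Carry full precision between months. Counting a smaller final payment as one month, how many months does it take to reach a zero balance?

410 months

Monthly rate r = 25.6%/12 = 2.13333% = 0.0213333.
While 2.5% of the post-interest balance exceeds €40.00, each month B ← (B·(1+r))·(1 − 0.025), i.e. B shrinks by the factor (1+r)·0.975 = 0.9958.
This holds for months 1–324. Entering month 325 the balance is €1,565.27; 2.5% of the post-interest balance is now below €40.00, so the flat €40.00 minimum applies from here.
From month 325 a fixed €40.00 at rate r clears €1,565.27 in 86 more payments. Total: 324 + 86 = 410 months.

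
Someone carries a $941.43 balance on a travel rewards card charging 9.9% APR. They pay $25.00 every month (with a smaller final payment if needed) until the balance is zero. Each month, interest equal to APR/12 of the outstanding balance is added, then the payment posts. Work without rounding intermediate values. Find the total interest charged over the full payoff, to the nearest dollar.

$191

Monthly rate r = 9.9%/12 = 0.825% = 0.00825.
Payoff takes n = ⌈−ln(1 − rB₀/P)/ln(1+r)⌉ = ⌈45.281⌉ = 46 payments; the last is $7.05.
Total paid = 45·$25.00 + $7.05 = $1,132.05.
Total interest = total paid − principal = $1,132.05 − $941.43 = $190.62.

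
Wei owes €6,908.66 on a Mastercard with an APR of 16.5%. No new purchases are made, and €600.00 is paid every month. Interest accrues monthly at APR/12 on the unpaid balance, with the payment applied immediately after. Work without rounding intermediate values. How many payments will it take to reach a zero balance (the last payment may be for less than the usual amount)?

13 payments

Monthly rate r = 16.5%/12 = 1.375% = 0.01375.
Recurrence: B ← B·(1+r) − €600.00.
Month 1: interest €94.99; balance after payment €6,403.65.
Month 2: interest €88.05; balance after payment €5,891.70.
Closed form: n = −ln(1 − rB₀/P)/ln(1+r) = −ln(0.84168)/ln(1.01375) ≈ 12.621, so the balance reaches zero during payment 13.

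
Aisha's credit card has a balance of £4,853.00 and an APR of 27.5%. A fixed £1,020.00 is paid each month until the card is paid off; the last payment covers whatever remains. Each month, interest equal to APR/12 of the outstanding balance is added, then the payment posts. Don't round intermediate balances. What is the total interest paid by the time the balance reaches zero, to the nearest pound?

£345

Monthly rate r = 27.5%/12 = 2.29167% = 0.0229167.
Payoff takes n = ⌈−ln(1 − rB₀/P)/ln(1+r)⌉ = ⌈5.095⌉ = 6 payments; the last is £98.18.
Total paid = 5·£1,020.00 + £98.18 = £5,198.18.
Total interest = total paid − principal = £5,198.18 − £4,853.00 = £345.18.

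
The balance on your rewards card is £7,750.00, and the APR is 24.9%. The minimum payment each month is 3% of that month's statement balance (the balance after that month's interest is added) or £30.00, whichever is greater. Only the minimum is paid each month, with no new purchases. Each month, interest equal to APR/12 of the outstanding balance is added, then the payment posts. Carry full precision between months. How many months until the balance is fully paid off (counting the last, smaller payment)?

264 months

Monthly rate r = 24.9%/12 = 2.075% = 0.02075.
While 3% of the post-interest balance exceeds £30.00, each month B ← (B·(1+r))·(1 − 0.03), i.e. B shrinks by the factor (1+r)·0.97 = 0.99013.
This holds for months 1–209. Entering month 210 the balance is £974.42; 3% of the post-interest balance is now below £30.00, so the flat £30.00 minimum applies from here.
From month 210 a fixed £30.00 at rate r clears £974.42 in 55 more payments. Total: 209 + 55 = 264 months.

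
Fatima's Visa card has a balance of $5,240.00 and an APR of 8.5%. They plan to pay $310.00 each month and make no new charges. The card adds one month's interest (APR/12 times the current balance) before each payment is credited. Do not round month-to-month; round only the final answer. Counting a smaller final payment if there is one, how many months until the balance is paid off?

19 months

Monthly rate r = 8.5%/12 = 0.708333% = 0.00708333.
Recurrence: B ← B·(1+r) − $310.00.
Month 1: interest $37.12; balance after payment $4,967.12.
Month 2: interest $35.18; balance after payment $4,692.30.
Closed form: n = −ln(1 − rB₀/P)/ln(1+r) = −ln(0.88027)/ln(1.00708) ≈ 18.068, so the balance reaches zero during payment 19.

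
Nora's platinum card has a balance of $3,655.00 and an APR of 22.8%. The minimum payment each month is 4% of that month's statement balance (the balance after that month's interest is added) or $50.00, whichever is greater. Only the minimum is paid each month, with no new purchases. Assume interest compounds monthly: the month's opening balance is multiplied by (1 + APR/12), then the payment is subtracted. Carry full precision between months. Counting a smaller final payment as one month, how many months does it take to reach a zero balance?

83 months

Monthly rate r = 22.8%/12 = 1.9% = 0.019.
While 4% of the post-interest balance exceeds $50.00, each month B ← (B·(1+r))·(1 − 0.04), i.e. B shrinks by the factor (1+r)·0.96 = 0.97824.
This holds for months 1–50. Entering month 51 the balance is $1,216.63; 4% of the post-interest balance is now below $50.00, so the flat $50.00 minimum applies from here.
From month 51 a fixed $50.00 at rate r clears $1,216.63 in 33 more payments. Total: 50 + 33 = 83 months.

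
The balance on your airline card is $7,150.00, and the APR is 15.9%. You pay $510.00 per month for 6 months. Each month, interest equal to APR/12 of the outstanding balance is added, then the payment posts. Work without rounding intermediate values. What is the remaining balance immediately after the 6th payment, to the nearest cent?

$4,574.42

Monthly rate r = 15.9%/12 = 1.325% = 0.01325.
Each month: B ← B·(1+r) − $510.00.
Month 1: interest $94.74; balance after payment $6,734.74.
Month 2: interest $89.24; balance after payment $6,313.97.
Month 3: interest $83.66; balance after payment $5,887.63.
Month 4: interest $78.01; balance after payment $5,455.64.
Month 5: interest $72.29; balance after payment $5,017.93.
Month 6: interest $66.49; balance after payment $4,574.42.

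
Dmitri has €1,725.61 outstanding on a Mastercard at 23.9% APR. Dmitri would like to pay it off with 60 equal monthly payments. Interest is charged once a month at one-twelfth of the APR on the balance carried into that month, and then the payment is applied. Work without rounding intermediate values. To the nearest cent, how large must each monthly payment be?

Monthly rate r = 23.9%/12 = 1.99167% = 0.0199167.
Level-payment amortization: P = B₀·r / (1 − (1+r)^(−n)) = 1725.61·0.0199167 / (1 − 1.01992^(−60)).
Denominator 1 − (1+r)^(−60) = 0.693719974.
P = 34.3684 / 0.693719974 ≈ 49.54.

€49.54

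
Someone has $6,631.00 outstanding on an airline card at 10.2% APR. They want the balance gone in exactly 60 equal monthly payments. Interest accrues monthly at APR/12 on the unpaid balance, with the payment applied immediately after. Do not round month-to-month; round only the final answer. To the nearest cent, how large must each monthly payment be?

$141.54

Monthly rate r = 10.2%/12 = 0.85% = 0.0085.
Level-payment amortization: P = B₀·r / (1 − (1+r)^(−n)) = 6631.00·0.0085 / (1 − 1.0085^(−60)).
Denominator 1 − (1+r)^(−60) = 0.39820878.
P = 56.3635 / 0.39820878 ≈ 141.54.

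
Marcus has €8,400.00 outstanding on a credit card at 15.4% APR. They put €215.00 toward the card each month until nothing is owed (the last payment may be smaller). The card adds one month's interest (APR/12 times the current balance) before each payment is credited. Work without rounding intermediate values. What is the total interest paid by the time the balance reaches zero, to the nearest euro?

€3,334

Monthly rate r = 15.4%/12 = 1.28333% = 0.0128333.
Payoff takes n = ⌈−ln(1 − rB₀/P)/ln(1+r)⌉ = ⌈54.576⌉ = 55 payments; the last is €124.27.
Total paid = 54·€215.00 + €124.27 = €11,734.27.
Total interest = total paid − principal = €11,734.27 − €8,400.00 = €3,334.27.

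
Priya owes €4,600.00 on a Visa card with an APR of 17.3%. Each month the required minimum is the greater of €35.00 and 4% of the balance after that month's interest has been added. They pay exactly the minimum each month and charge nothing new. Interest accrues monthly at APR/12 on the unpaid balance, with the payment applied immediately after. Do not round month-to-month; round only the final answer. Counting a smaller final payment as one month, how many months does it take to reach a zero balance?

94 months

Monthly rate r = 17.3%/12 = 1.44167% = 0.0144167.
While 4% of the post-interest balance exceeds €35.00, each month B ← (B·(1+r))·(1 − 0.04), i.e. B shrinks by the factor (1+r)·0.96 = 0.97384.
This holds for months 1–64. Entering month 65 the balance is €843.27; 4% of the post-interest balance is now below €35.00, so the flat €35.00 minimum applies from here.
From month 65 a fixed €35.00 at rate r clears €843.27 in 30 more payments. Total: 64 + 30 = 94 months.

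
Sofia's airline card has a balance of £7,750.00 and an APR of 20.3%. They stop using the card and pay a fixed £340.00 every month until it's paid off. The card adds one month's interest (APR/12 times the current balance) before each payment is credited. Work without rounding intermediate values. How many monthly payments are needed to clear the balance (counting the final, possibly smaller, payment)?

30 payments

Monthly rate r = 20.3%/12 = 1.69167% = 0.0169167.
Recurrence: B ← B·(1+r) − £340.00.
Month 1: interest £131.10; balance after payment £7,541.10.
Month 2: interest £127.57; balance after payment £7,328.67.
Closed form: n = −ln(1 − rB₀/P)/ln(1+r) = −ln(0.6144)/ln(1.01692) ≈ 29.038, so the balance reaches zero during payment 30.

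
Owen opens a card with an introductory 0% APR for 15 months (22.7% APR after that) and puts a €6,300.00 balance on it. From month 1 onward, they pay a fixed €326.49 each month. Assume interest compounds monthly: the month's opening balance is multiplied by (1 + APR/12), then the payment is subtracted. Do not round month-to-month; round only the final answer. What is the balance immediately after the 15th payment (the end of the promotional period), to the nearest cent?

€1,402.65

Promo months 1–15 at r₀ = 0%/12 = 0; months 16+ at r₁ = 22.7%/12 = 0.0189167.
After month 15 (no interest yet): B = €6,300.00 − 15·€326.49 = €1,402.65.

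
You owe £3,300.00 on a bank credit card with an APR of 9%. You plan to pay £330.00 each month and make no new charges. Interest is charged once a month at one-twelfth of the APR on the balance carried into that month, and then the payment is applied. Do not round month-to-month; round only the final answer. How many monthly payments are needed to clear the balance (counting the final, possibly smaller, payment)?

11 months

Monthly rate r = 9%/12 = 0.75% = 0.0075.
Recurrence: B ← B·(1+r) − £330.00.
Month 1: interest £24.75; balance after payment £2,994.75.
Month 2: interest £22.46; balance after payment £2,687.21.
Closed form: n = −ln(1 − rB₀/P)/ln(1+r) = −ln(0.925)/ln(1.0075) ≈ 10.434, so the balance reaches zero during payment 11.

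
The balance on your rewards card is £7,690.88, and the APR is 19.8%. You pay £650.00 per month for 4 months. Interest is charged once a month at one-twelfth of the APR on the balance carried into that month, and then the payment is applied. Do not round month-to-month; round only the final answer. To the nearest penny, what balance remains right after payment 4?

£5,546.12

Monthly rate r = 19.8%/12 = 1.65% = 0.0165.
Each month: B ← B·(1+r) − £650.00.
Month 1: interest £126.90; balance after payment £7,167.78.
Month 2: interest £118.27; balance after payment £6,636.05.
Month 3: interest £109.49; balance after payment £6,095.54.
Month 4: interest £100.58; balance after payment £5,546.12.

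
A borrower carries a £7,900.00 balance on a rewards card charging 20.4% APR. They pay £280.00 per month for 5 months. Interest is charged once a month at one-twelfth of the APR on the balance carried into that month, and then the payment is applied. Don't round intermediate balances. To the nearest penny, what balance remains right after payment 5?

£7,146.31

Monthly rate r = 20.4%/12 = 1.7% = 0.017.
Each month: B ← B·(1+r) − £280.00.
Month 1: interest £134.30; balance after payment £7,754.30.
Month 2: interest £131.82; balance after payment £7,606.12.
Month 3: interest £129.30; balance after payment £7,455.43.
Month 4: interest £126.74; balance after payment £7,302.17.
Month 5: interest £124.14; balance after payment £7,146.31.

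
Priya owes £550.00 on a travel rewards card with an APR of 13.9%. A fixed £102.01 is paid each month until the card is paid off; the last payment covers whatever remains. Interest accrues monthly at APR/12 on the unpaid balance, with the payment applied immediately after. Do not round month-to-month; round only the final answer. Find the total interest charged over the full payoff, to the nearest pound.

£21

Monthly rate r = 13.9%/12 = 1.15833% = 0.0115833.
Payoff takes n = ⌈−ln(1 − rB₀/P)/ln(1+r)⌉ = ⌈5.600⌉ = 6 payments; the last is £61.30.
Total paid = 5·£102.01 + £61.30 = £571.35.
Total interest = total paid − principal = £571.35 − £550.00 = £21.35.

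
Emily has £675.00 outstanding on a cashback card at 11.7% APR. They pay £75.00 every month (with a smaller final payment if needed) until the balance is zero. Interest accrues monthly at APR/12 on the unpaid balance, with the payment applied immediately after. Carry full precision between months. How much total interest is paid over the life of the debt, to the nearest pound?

Monthly rate r = 11.7%/12 = 0.975% = 0.00975.
Payoff takes n = ⌈−ln(1 − rB₀/P)/ln(1+r)⌉ = ⌈9.465⌉ = 10 payments; the last is £35.00.
Total paid = 9·£75.00 + £35.00 = £710.00.
Total interest = total paid − principal = £710.00 − £675.00 = £35.00.

£35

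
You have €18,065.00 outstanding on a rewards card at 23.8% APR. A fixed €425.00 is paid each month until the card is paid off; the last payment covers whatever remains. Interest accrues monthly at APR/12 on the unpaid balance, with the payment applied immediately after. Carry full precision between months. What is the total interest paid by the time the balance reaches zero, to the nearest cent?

Monthly rate r = 23.8%/12 = 1.98333% = 0.0198333.
Payoff takes n = ⌈−ln(1 − rB₀/P)/ln(1+r)⌉ = ⌈94.287⌉ = 95 payments; the last is €122.81.
Total paid = 94·€425.00 + €122.81 = €40,072.81.
Total interest = total paid − principal = €40,072.81 − €18,065.00 = €22,007.81.

€22,007.81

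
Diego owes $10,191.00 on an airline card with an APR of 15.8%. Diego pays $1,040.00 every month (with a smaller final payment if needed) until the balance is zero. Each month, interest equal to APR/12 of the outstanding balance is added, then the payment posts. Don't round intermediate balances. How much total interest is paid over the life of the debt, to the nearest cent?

$793.43

Monthly rate r = 15.8%/12 = 1.31667% = 0.0131667.
Payoff takes n = ⌈−ln(1 − rB₀/P)/ln(1+r)⌉ = ⌈10.560⌉ = 11 payments; the last is $584.43.
Total paid = 10·$1,040.00 + $584.43 = $10,984.43.
Total interest = total paid − principal = $10,984.43 − $10,191.00 = $793.43.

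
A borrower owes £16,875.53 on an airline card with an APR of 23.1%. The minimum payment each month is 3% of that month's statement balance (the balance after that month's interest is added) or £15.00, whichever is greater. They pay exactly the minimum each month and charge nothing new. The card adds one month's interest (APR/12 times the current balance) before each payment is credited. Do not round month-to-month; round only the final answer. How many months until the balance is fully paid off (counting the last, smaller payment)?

Monthly rate r = 23.1%/12 = 1.925% = 0.01925.
While 3% of the post-interest balance exceeds £15.00, each month B ← (B·(1+r))·(1 − 0.03), i.e. B shrinks by the factor (1+r)·0.97 = 0.98867.
This holds for months 1–311. Entering month 312 the balance is £488.17; 3% of the post-interest balance is now below £15.00, so the flat £15.00 minimum applies from here.
From month 312 a fixed £15.00 at rate r clears £488.17 in 52 more payments. Total: 311 + 52 = 363 months.

363 months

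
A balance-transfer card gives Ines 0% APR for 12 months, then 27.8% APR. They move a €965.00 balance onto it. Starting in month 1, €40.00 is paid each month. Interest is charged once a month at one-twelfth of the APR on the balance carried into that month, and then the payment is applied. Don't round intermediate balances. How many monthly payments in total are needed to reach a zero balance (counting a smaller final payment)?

27 payments

Promo months 1–12 at r₀ = 0%/12 = 0; months 13+ at r₁ = 27.8%/12 = 0.0231667.
After month 12 (no interest yet): B = €965.00 − 12·€40.00 = €485.00.
Then at r₁ with €40.00/mo: n₂ = −ln(1 − r₁·B/P)/ln(1+r₁) ≈ 14.40 → 15 more payments.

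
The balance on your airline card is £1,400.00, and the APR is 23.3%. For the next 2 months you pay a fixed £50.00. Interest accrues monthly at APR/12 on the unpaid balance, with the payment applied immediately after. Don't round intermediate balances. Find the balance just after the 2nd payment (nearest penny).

£1,353.92

Monthly rate r = 23.3%/12 = 1.94167% = 0.0194167.
Each month: B ← B·(1+r) − £50.00.
Month 1: interest £27.18; balance after payment £1,377.18.
Month 2: interest £26.74; balance after payment £1,353.92.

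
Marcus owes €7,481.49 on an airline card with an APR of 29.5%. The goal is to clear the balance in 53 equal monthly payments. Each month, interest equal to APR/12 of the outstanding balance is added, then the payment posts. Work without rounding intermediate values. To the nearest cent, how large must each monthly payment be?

€254.05

Monthly rate r = 29.5%/12 = 2.45833% = 0.0245833.
Level-payment amortization: P = B₀·r / (1 − (1+r)^(−n)) = 7481.49·0.0245833 / (1 − 1.02458^(−53)).
Denominator 1 − (1+r)^(−53) = 0.723946163.
P = 183.92 / 0.723946163 ≈ 254.05.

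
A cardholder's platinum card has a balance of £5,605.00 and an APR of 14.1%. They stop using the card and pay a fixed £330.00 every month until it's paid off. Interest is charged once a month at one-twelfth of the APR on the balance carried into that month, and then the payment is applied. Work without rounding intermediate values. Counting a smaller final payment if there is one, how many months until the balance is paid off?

Monthly rate r = 14.1%/12 = 1.175% = 0.01175.
Recurrence: B ← B·(1+r) − £330.00.
Month 1: interest £65.86; balance after payment £5,340.86.
Month 2: interest £62.76; balance after payment £5,073.61.
Closed form: n = −ln(1 − rB₀/P)/ln(1+r) = −ln(0.80043)/ln(1.01175) ≈ 19.057, so the balance reaches zero during payment 20.

20 payments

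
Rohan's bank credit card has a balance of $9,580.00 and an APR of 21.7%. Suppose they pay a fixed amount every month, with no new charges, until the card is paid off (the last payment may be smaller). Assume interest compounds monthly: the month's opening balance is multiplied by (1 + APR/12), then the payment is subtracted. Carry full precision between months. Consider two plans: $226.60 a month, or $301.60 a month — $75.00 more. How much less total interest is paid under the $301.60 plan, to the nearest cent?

$3,908.10

Monthly rate r = 21.7%/12 = 1.80833% = 0.0180833.
At $226.60/mo: n = ⌈−ln(1 − rB₀/P)/ln(1+r)⌉ = 81 payments (last $156.61); total interest = total paid − $9,580.00 = $8,704.61.
At $301.60/mo: 48 payments (last $201.31); total interest $4,796.51.
Interest saved = $8,704.61 − $4,796.51 = $3,908.10.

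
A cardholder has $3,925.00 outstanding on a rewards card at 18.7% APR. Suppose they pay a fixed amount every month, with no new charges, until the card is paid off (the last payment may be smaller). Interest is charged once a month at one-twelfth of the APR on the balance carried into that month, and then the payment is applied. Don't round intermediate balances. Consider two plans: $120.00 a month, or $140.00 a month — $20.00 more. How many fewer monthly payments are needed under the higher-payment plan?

9 fewer payments

Monthly rate r = 18.7%/12 = 1.55833% = 0.0155833.
At $120.00/mo: n = ⌈−ln(1 − rB₀/P)/ln(1+r)⌉ = 47 payments (last $11.27); total interest = total paid − $3,925.00 = $1,606.27.
At $140.00/mo: 38 payments (last $19.53); total interest $1,274.53.
Payments saved = 47 − 38 = 9.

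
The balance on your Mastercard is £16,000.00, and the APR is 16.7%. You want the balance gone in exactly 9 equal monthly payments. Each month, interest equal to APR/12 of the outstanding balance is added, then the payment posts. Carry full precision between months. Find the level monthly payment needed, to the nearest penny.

Monthly rate r = 16.7%/12 = 1.39167% = 0.0139167.
Level-payment amortization: P = B₀·r / (1 − (1+r)^(−n)) = 16000.00·0.0139167 / (1 − 1.01392^(−9)).
Denominator 1 − (1+r)^(−9) = 0.116961494.
P = 222.667 / 0.116961494 ≈ 1903.76.

£1,903.76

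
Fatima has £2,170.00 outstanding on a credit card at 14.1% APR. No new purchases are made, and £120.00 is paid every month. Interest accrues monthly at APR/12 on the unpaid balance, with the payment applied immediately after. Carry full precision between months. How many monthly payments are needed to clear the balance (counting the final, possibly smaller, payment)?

Monthly rate r = 14.1%/12 = 1.175% = 0.01175.
Recurrence: B ← B·(1+r) − £120.00.
Month 1: interest £25.50; balance after payment £2,075.50.
Month 2: interest £24.39; balance after payment £1,979.88.
Closed form: n = −ln(1 − rB₀/P)/ln(1+r) = −ln(0.78752)/ln(1.01175) ≈ 20.448, so the balance reaches zero during payment 21.

21 months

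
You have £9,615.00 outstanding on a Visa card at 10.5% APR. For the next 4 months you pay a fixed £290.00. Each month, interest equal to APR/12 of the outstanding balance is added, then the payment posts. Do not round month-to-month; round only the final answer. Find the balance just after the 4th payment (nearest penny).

£8,780.65

Monthly rate r = 10.5%/12 = 0.875% = 0.00875.
Each month: B ← B·(1+r) − £290.00.
Month 1: interest £84.13; balance after payment £9,409.13.
Month 2: interest £82.33; balance after payment £9,201.46.
Month 3: interest £80.51; balance after payment £8,991.97.
Month 4: interest £78.68; balance after payment £8,780.65.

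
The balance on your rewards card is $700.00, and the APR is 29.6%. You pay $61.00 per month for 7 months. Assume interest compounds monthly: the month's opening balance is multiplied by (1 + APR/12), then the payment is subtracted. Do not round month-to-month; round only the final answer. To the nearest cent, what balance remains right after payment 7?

$370.26

Monthly rate r = 29.6%/12 = 2.46667% = 0.0246667.
Each month: B ← B·(1+r) − $61.00.
Month 1: interest $17.27; balance after payment $656.27.
Month 2: interest $16.19; balance after payment $611.45.
Month 3: interest $15.08; balance after payment $565.54.
Month 4: interest $13.95; balance after payment $518.49.
Month 5: interest $12.79; balance after payment $470.28.
Month 6: interest $11.60; balance after payment $420.88.
Month 7: interest $10.38; balance after payment $370.26.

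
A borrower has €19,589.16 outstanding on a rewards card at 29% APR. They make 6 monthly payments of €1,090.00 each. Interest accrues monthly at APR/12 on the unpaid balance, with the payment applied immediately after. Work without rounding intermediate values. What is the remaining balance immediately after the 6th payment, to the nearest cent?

€15,658.74

Monthly rate r = 29%/12 = 2.41667% = 0.0241667.
Each month: B ← B·(1+r) − €1,090.00.
Month 1: interest €473.40; balance after payment €18,972.56.
Month 2: interest €458.50; balance after payment €18,341.07.
Month 3: interest €443.24; balance after payment €17,694.31.
Month 4: interest €427.61; balance after payment €17,031.92.
Month 5: interest €411.60; balance after payment €16,353.53.
Month 6: interest €395.21; balance after payment €15,658.74.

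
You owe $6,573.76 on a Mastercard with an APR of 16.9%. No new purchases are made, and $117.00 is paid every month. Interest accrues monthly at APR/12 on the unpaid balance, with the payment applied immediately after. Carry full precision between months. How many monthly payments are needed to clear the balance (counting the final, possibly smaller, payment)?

Monthly rate r = 16.9%/12 = 1.40833% = 0.0140833.
Recurrence: B ← B·(1+r) − $117.00.
Month 1: interest $92.58; balance after payment $6,549.34.
Month 2: interest $92.24; balance after payment $6,524.58.
Closed form: n = −ln(1 − rB₀/P)/ln(1+r) = −ln(0.20871)/ln(1.01408) ≈ 112.033, so the balance reaches zero during payment 113.

113 months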